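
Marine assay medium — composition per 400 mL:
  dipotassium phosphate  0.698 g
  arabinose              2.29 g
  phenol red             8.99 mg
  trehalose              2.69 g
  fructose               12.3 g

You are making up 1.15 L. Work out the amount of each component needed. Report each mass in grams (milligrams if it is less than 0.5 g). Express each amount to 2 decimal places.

dipotassium phosphate 2.01 g; arabinose 6.58 g; phenol red 25.85 mg; trehalose 7.73 g; fructose 35.36 g

Scale factor = 1150 mL / 400 mL = 2.875.
dipotassium phosphate: 0.698 g × (1150 mL / 400 mL) = 2.01 g
arabinose: 2.29 g × (1150 mL / 400 mL) = 6.58 g
phenol red: 8.99 mg × (1150 mL / 400 mL) = 25.85 mg
trehalose: 2.69 g × (1150 mL / 400 mL) = 7.73 g
fructose: 12.3 g × (1150 mL / 400 mL) = 35.36 g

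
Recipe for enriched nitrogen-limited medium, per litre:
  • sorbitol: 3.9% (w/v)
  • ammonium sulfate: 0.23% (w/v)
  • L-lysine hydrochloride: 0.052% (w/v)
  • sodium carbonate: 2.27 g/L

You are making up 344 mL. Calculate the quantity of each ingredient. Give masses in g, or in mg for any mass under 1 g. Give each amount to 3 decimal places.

sorbitol 13.416 g; ammonium sulfate 791.200 mg; L-lysine hydrochloride 178.880 mg; sodium carbonate 780.880 mg

Working volume: 344 mL = 0.344 L.
sorbitol: 3.9% w/v = 39 g/L → 39 × 0.344 L = 13.416 g
ammonium sulfate: 0.23% w/v = 2.3 g/L → 2.3 × 0.344 L = 0.7912 g = 791.200 mg
L-lysine hydrochloride: 0.052% w/v = 0.52 g/L → 0.52 × 0.344 L = 0.17888 g = 178.880 mg
sodium carbonate: 2.27 g/L × 0.344 L = 0.78088 g = 780.880 mg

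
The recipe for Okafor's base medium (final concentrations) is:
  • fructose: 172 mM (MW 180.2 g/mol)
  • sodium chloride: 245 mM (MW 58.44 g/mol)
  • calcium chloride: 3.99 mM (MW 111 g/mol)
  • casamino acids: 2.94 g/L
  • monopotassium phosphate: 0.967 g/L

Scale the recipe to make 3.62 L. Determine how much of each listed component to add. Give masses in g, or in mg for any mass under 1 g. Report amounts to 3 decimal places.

Scale factor relative to 1 L: 3.62.
fructose: 172 mmol/L × 180.2 g/mol × 3.62 L ÷ 1000 = 112.200 g
sodium chloride: 245 mmol/L × 58.44 g/mol × 3.62 L ÷ 1000 = 51.830 g
calcium chloride: 3.99 mmol/L × 111 g/mol × 3.62 L ÷ 1000 = 1.603 g
casamino acids: 2.94 g/L × 3.62 L = 10.643 g
monopotassium phosphate: 0.967 g/L × 3.62 L = 3.501 g

fructose 112.200 g; sodium chloride 51.830 g; calcium chloride 1.603 g; casamino acids 10.643 g; monopotassium phosphate 3.501 g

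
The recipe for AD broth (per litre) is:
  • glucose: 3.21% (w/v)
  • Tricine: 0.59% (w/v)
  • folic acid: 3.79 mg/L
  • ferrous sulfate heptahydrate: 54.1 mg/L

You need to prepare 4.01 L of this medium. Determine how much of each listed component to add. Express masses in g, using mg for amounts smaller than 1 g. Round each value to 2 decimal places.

glucose 128.72 g; Tricine 23.66 g; folic acid 15.20 mg; ferrous sulfate heptahydrate 216.94 mg

Scale factor relative to 1 L: 4.01.
glucose: 3.21 g per 100 mL × 4010 mL ÷ 100 = 128.72 g
Tricine: 0.59 g per 100 mL × 4010 mL ÷ 100 = 23.66 g
folic acid: 3.79 mg/L × 4.01 L = 15.20 mg
ferrous sulfate heptahydrate: 54.1 mg/L × 4.01 L = 216.94 mg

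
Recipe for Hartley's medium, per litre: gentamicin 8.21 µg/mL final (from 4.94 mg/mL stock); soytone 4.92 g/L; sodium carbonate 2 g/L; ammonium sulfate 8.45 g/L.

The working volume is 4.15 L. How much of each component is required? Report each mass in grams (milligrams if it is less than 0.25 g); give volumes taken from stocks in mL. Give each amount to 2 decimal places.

gentamicin 6.90 mL; soytone 20.42 g; sodium carbonate 8.30 g; ammonium sulfate 35.07 g

Scale factor relative to 1 L: 4.15.
gentamicin: C1V1 = C2V2 → 8.21 µg/mL × 4150 mL ÷ 4940 µg/mL = 6.90 mL
soytone: 4.92 g/L × 4.15 L = 20.42 g
sodium carbonate: 2 g/L × 4.15 L = 8.30 g
ammonium sulfate: 8.45 g/L × 4.15 L = 35.07 g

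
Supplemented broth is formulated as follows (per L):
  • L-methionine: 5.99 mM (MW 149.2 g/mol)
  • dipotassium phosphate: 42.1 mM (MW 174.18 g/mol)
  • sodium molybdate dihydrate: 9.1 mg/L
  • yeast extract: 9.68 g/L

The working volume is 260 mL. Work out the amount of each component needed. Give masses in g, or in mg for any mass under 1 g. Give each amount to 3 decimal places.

Working volume: 260 mL = 0.26 L.
L-methionine: 5.99 mmol/L × 149.2 mg/mmol × 0.26 L = 232.364 mg
dipotassium phosphate: 42.1 mmol/L × 174.18 g/mol × 0.26 L ÷ 1000 = 1.907 g
sodium molybdate dihydrate: 9.1 mg/L × 0.26 L = 2.366 mg
yeast extract: 9.68 g/L × 0.26 L = 2.517 g

L-methionine 232.364 mg; dipotassium phosphate 1.907 g; sodium molybdate dihydrate 2.366 mg; yeast extract 2.517 g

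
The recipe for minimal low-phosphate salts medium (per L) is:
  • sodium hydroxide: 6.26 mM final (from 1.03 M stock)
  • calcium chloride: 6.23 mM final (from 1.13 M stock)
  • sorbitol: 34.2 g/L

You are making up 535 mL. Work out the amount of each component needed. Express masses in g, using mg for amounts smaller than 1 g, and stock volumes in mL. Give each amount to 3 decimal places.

Scale factor relative to 1 L: 0.535.
sodium hydroxide: C1V1 = C2V2 → 6.26 mM × 535 mL ÷ 1030 mM = 3.252 mL
calcium chloride: dilute stock: 6.23 mM × 535 mL ÷ 1130 mM = 2.950 mL
sorbitol: 34.2 g/L × 0.535 L = 18.297 g

sodium hydroxide 3.252 mL; calcium chloride 2.950 mL; sorbitol 18.297 g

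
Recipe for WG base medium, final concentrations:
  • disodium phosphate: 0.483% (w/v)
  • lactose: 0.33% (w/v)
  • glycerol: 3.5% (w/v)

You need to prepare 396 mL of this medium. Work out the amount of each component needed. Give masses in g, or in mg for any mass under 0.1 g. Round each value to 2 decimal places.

disodium phosphate 1.91 g; lactose 1.31 g; glycerol 13.86 g

Working volume: 396 mL = 0.396 L.
disodium phosphate: 0.483 g per 100 mL × 396 mL ÷ 100 = 1.91 g
lactose: 0.33 g per 100 mL × 396 mL ÷ 100 = 1.31 g
glycerol: 3.5% w/v = 35 g/L → 35 × 0.396 L = 13.86 g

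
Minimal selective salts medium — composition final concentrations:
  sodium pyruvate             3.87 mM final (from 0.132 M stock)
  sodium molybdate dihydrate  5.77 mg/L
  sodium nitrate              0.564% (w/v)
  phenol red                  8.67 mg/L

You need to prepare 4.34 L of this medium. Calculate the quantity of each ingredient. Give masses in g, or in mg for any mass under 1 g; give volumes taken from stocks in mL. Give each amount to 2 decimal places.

Scale factor relative to 1 L: 4.34.
sodium pyruvate: V = C2·V2/C1 = 3.87 mM × 4340 mL ÷ 132 mM = 127.24 mL
sodium molybdate dihydrate: 5.77 mg/L × 4.34 L = 25.04 mg
sodium nitrate: 0.564% w/v = 5.64 g/L → 5.64 × 4.34 L = 24.48 g
phenol red: 8.67 mg/L × 4.34 L = 37.63 mg

sodium pyruvate 127.24 mL; sodium molybdate dihydrate 25.04 mg; sodium nitrate 24.48 g; phenol red 37.63 mg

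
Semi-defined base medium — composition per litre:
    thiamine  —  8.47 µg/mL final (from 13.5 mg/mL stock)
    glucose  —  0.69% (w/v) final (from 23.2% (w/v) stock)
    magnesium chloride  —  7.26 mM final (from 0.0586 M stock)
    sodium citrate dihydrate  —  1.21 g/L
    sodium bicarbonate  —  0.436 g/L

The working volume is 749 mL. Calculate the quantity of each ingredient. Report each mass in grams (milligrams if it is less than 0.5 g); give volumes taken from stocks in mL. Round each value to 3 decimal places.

Target volume = 749 mL = 0.749 L.
thiamine: C1V1 = C2V2 → 8.47 µg/mL × 749 mL ÷ 13500 µg/mL = 0.470 mL
glucose: C1V1 = C2V2 → 0.69% ÷ 23.2% × 749 mL = 22.276 mL
magnesium chloride: dilute stock: 7.26 mM × 749 mL ÷ 58.6 mM = 92.794 mL
sodium citrate dihydrate: 1.21 g/L × 0.749 L = 0.906 g
sodium bicarbonate: 0.436 g/L × 0.749 L = 0.326564 g = 326.564 mg

thiamine 0.470 mL; glucose 22.276 mL; magnesium chloride 92.794 mL; sodium citrate dihydrate 0.906 g; sodium bicarbonate 326.564 mg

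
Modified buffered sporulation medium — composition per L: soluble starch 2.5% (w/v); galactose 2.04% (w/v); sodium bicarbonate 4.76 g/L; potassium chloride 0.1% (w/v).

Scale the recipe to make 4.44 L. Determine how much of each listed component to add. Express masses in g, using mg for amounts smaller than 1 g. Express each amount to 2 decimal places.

Working volume: 4.44 L.
soluble starch: 2.5% w/v = 25 g/L → 25 × 4.44 L = 111.00 g
galactose: 2.04% w/v = 20.4 g/L → 20.4 × 4.44 L = 90.58 g
sodium bicarbonate: 4.76 g/L × 4.44 L = 21.13 g
potassium chloride: 0.1 g per 100 mL × 4440 mL ÷ 100 = 4.44 g

soluble starch 111.00 g; galactose 90.58 g; sodium bicarbonate 21.13 g; potassium chloride 4.44 g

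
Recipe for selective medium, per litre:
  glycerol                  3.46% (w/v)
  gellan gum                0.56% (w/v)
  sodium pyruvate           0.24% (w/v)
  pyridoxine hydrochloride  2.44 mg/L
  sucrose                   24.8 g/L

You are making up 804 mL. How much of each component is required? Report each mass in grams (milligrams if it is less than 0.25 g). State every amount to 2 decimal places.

Scale factor relative to 1 L: 0.804.
glycerol: 3.46% w/v = 34.6 g/L → 34.6 × 0.804 L = 27.82 g
gellan gum: 0.56% w/v = 5.6 g/L → 5.6 × 0.804 L = 4.50 g
sodium pyruvate: 0.24 g per 100 mL × 804 mL ÷ 100 = 1.93 g
pyridoxine hydrochloride: 2.44 mg/L × 0.804 L = 1.96 mg
sucrose: 24.8 g/L × 0.804 L = 19.94 g

glycerol 27.82 g; gellan gum 4.50 g; sodium pyruvate 1.93 g; pyridoxine hydrochloride 1.96 mg; sucrose 19.94 g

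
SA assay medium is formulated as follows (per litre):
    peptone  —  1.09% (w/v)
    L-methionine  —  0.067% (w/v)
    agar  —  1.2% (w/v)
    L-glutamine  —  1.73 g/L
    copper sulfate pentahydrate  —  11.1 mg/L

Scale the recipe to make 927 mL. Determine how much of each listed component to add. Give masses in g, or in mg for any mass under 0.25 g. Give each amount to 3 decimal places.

Target volume = 927 mL = 0.927 L.
peptone: 1.09 g per 100 mL × 927 mL ÷ 100 = 10.104 g
L-methionine: 0.067 g per 100 mL × 927 mL ÷ 100 = 0.621 g
agar: 1.2% w/v = 12 g/L → 12 × 0.927 L = 11.124 g
L-glutamine: 1.73 g/L × 0.927 L = 1.604 g
copper sulfate pentahydrate: 11.1 mg/L × 0.927 L = 10.290 mg

peptone 10.104 g; L-methionine 0.621 g; agar 11.124 g; L-glutamine 1.604 g; copper sulfate pentahydrate 10.290 mg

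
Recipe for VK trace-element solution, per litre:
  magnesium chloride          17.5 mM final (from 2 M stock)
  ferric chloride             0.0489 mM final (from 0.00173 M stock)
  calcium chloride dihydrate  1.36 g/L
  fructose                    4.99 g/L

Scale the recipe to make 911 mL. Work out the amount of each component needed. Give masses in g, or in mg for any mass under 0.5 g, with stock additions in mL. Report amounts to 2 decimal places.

magnesium chloride 7.97 mL; ferric chloride 25.75 mL; calcium chloride dihydrate 1.24 g; fructose 4.55 g

Scale factor relative to 1 L: 0.911.
magnesium chloride: V = C2·V2/C1 = 17.5 mM × 911 mL ÷ 2000 mM = 7.97 mL
ferric chloride: C1V1 = C2V2 → 0.0489 mM × 911 mL ÷ 1.73 mM = 25.75 mL
calcium chloride dihydrate: 1.36 g/L × 0.911 L = 1.24 g
fructose: 4.99 g/L × 0.911 L = 4.55 g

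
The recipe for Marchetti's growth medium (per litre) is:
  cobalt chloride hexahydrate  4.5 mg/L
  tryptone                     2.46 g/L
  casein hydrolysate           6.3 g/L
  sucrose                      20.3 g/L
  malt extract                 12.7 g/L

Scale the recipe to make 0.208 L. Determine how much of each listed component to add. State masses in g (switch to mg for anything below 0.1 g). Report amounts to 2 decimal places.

Working volume: 0.208 L.
cobalt chloride hexahydrate: 4.5 mg/L × 0.208 L = 0.94 mg
tryptone: 2.46 g/L × 0.208 L = 0.51 g
casein hydrolysate: 6.3 g/L × 0.208 L = 1.31 g
sucrose: 20.3 g/L × 0.208 L = 4.22 g
malt extract: 12.7 g/L × 0.208 L = 2.64 g

cobalt chloride hexahydrate 0.94 mg; tryptone 0.51 g; casein hydrolysate 1.31 g; sucrose 4.22 g; malt extract 2.64 g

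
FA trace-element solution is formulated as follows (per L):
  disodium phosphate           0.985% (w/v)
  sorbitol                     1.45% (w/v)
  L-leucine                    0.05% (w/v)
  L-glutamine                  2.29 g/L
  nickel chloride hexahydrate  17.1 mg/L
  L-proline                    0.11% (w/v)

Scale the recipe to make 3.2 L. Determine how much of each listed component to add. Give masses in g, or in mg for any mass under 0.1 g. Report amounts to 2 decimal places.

disodium phosphate 31.52 g; sorbitol 46.40 g; L-leucine 1.60 g; L-glutamine 7.33 g; nickel chloride hexahydrate 54.72 mg; L-proline 3.52 g

Working volume: 3.2 L.
disodium phosphate: 0.985% w/v = 9.85 g/L → 9.85 × 3.2 L = 31.52 g
sorbitol: 1.45% w/v = 14.5 g/L → 14.5 × 3.2 L = 46.40 g
L-leucine: 0.05% w/v = 0.5 g/L → 0.5 × 3.2 L = 1.60 g
L-glutamine: 2.29 g/L × 3.2 L = 7.33 g
nickel chloride hexahydrate: 17.1 mg/L × 3.2 L = 54.72 mg
L-proline: 0.11% w/v = 1.1 g/L → 1.1 × 3.2 L = 3.52 g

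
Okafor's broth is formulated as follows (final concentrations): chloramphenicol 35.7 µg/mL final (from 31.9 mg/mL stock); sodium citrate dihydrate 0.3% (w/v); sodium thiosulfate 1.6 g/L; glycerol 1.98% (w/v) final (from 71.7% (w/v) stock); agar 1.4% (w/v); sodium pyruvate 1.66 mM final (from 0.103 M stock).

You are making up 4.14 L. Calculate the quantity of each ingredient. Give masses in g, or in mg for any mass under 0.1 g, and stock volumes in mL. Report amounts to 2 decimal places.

Scale factor relative to 1 L: 4.14.
chloramphenicol: C1V1 = C2V2 → 35.7 µg/mL × 4140 mL ÷ 31900 µg/mL = 4.63 mL
sodium citrate dihydrate: 0.3% w/v = 3 g/L → 3 × 4.14 L = 12.42 g
sodium thiosulfate: 1.6 g/L × 4.14 L = 6.62 g
glycerol: C1V1 = C2V2 → 1.98% ÷ 71.7% × 4140 mL = 114.33 mL
agar: 1.4% w/v = 14 g/L → 14 × 4.14 L = 57.96 g
sodium pyruvate: C1V1 = C2V2 → 1.66 mM × 4140 mL ÷ 103 mM = 66.72 mL

chloramphenicol 4.63 mL; sodium citrate dihydrate 12.42 g; sodium thiosulfate 6.62 g; glycerol 114.33 mL; agar 57.96 g; sodium pyruvate 66.72 mL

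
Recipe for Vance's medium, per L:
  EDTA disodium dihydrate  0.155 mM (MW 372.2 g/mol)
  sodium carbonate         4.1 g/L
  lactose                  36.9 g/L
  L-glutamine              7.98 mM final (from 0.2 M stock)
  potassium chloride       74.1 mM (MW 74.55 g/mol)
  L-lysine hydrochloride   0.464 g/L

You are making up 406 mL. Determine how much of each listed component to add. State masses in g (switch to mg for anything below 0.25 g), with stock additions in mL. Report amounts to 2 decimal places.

Scale factor relative to 1 L: 0.406.
EDTA disodium dihydrate: 0.155 mmol/L × 372.2 mg/mmol × 0.406 L = 23.42 mg
sodium carbonate: 4.1 g/L × 0.406 L = 1.66 g
lactose: 36.9 g/L × 0.406 L = 14.98 g
L-glutamine: C1V1 = C2V2 → 7.98 mM × 406 mL ÷ 200 mM = 16.20 mL
potassium chloride: 74.1 mmol/L × 74.55 g/mol × 0.406 L ÷ 1000 = 2.24 g
L-lysine hydrochloride: 0.464 g/L × 0.406 L = 0.188384 g = 188.38 mg

EDTA disodium dihydrate 23.42 mg; sodium carbonate 1.66 g; lactose 14.98 g; L-glutamine 16.20 mL; potassium chloride 2.24 g; L-lysine hydrochloride 188.38 mg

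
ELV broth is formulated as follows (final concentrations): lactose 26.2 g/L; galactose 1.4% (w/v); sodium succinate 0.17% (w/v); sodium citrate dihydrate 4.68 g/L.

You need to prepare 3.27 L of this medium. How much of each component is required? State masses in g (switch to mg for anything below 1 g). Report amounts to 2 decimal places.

Scale factor relative to 1 L: 3.27.
lactose: 26.2 g/L × 3.27 L = 85.67 g
galactose: 1.4 g per 100 mL × 3270 mL ÷ 100 = 45.78 g
sodium succinate: 0.17 g per 100 mL × 3270 mL ÷ 100 = 5.56 g
sodium citrate dihydrate: 4.68 g/L × 3.27 L = 15.30 g

lactose 85.67 g; galactose 45.78 g; sodium succinate 5.56 g; sodium citrate dihydrate 15.30 g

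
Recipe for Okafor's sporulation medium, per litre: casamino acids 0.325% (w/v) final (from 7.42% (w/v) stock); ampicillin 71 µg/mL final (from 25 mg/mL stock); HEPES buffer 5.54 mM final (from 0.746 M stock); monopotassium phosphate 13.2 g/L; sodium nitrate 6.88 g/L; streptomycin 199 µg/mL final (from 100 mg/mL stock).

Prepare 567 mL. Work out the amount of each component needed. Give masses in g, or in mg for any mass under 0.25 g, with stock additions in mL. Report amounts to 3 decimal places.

casamino acids 24.835 mL; ampicillin 1.610 mL; HEPES buffer 4.211 mL; monopotassium phosphate 7.484 g; sodium nitrate 3.901 g; streptomycin 1.128 mL

Target volume = 567 mL = 0.567 L.
casamino acids: V = C2·V2/C1 = 0.325% ÷ 7.42% × 567 mL = 24.835 mL
ampicillin: C1V1 = C2V2 → 71 µg/mL × 567 mL ÷ 25000 µg/mL = 1.610 mL
HEPES buffer: C1V1 = C2V2 → 5.54 mM × 567 mL ÷ 746 mM = 4.211 mL
monopotassium phosphate: 13.2 g/L × 0.567 L = 7.484 g
sodium nitrate: 6.88 g/L × 0.567 L = 3.901 g
streptomycin: dilute stock: 199 µg/mL × 567 mL ÷ 100000 µg/mL = 1.128 mL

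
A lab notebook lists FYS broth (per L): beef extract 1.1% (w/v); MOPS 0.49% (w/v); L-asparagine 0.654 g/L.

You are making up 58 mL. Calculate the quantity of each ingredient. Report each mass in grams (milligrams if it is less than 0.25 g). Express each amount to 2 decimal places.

Working volume: 58 mL = 0.058 L.
beef extract: 1.1 g per 100 mL × 58 mL ÷ 100 = 0.64 g
MOPS: 0.49 g per 100 mL × 58 mL ÷ 100 = 0.28 g
L-asparagine: 0.654 g/L × 0.058 L = 0.037932 g = 37.93 mg

beef extract 0.64 g; MOPS 0.28 g; L-asparagine 37.93 mg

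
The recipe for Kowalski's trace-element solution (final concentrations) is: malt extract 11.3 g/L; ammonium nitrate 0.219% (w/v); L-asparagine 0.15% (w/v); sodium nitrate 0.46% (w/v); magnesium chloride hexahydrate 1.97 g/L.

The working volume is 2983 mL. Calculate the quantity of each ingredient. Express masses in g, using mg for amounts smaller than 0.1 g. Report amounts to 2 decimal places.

Target volume = 2983 mL = 2.983 L.
malt extract: 11.3 g/L × 2.983 L = 33.71 g
ammonium nitrate: 0.219% w/v = 2.19 g/L → 2.19 × 2.983 L = 6.53 g
L-asparagine: 0.15% w/v = 1.5 g/L → 1.5 × 2.983 L = 4.47 g
sodium nitrate: 0.46% w/v = 4.6 g/L → 4.6 × 2.983 L = 13.72 g
magnesium chloride hexahydrate: 1.97 g/L × 2.983 L = 5.88 g

malt extract 33.71 g; ammonium nitrate 6.53 g; L-asparagine 4.47 g; sodium nitrate 13.72 g; magnesium chloride hexahydrate 5.88 g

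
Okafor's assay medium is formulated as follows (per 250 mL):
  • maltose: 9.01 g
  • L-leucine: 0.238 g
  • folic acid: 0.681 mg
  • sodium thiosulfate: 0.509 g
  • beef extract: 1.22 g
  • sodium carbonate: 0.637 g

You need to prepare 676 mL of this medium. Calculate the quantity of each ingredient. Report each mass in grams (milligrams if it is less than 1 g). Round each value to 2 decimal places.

maltose 24.36 g; L-leucine 643.55 mg; folic acid 1.84 mg; sodium thiosulfate 1.38 g; beef extract 3.30 g; sodium carbonate 1.72 g

Ratio of target to recipe volume: 676 / 250 = 2.704.
maltose: 9.01 g × (676 mL / 250 mL) = 24.36 g
L-leucine: 0.238 g × (676 mL / 250 mL) = 0.643552 g = 643.55 mg
folic acid: 0.681 mg × (676 mL / 250 mL) = 1.84 mg
sodium thiosulfate: 0.509 g × (676 mL / 250 mL) = 1.38 g
beef extract: 1.22 g × (676 mL / 250 mL) = 3.30 g
sodium carbonate: 0.637 g × (676 mL / 250 mL) = 1.72 g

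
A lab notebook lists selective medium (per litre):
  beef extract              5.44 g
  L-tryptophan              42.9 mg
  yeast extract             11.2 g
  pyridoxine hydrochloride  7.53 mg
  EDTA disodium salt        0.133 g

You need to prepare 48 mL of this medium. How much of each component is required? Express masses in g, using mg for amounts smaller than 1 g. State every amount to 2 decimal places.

Scale factor = 48 mL / 1000 mL = 0.048.
beef extract: 5.44 g × (48 mL / 1000 mL) = 0.26112 g = 261.12 mg
L-tryptophan: 42.9 mg × (48 mL / 1000 mL) = 2.06 mg
yeast extract: 11.2 g × (48 mL / 1000 mL) = 0.5376 g = 537.60 mg
pyridoxine hydrochloride: 7.53 mg × (48 mL / 1000 mL) = 0.36 mg
EDTA disodium salt: 0.133 g × (48 mL / 1000 mL) = 0.006384 g = 6.38 mg

beef extract 261.12 mg; L-tryptophan 2.06 mg; yeast extract 537.60 mg; pyridoxine hydrochloride 0.36 mg; EDTA disodium salt 6.38 mg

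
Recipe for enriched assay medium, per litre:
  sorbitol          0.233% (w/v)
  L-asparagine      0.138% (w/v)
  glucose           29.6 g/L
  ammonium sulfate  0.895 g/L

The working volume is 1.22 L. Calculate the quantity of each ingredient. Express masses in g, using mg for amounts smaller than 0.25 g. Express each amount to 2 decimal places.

Scale factor relative to 1 L: 1.22.
sorbitol: 0.233 g per 100 mL × 1220 mL ÷ 100 = 2.84 g
L-asparagine: 0.138% w/v = 1.38 g/L → 1.38 × 1.22 L = 1.68 g
glucose: 29.6 g/L × 1.22 L = 36.11 g
ammonium sulfate: 0.895 g/L × 1.22 L = 1.09 g

sorbitol 2.84 g; L-asparagine 1.68 g; glucose 36.11 g; ammonium sulfate 1.09 g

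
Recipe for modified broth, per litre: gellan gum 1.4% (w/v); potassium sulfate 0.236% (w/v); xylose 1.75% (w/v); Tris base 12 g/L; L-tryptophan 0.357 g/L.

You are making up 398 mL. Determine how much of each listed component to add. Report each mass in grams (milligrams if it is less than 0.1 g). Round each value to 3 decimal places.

gellan gum 5.572 g; potassium sulfate 0.939 g; xylose 6.965 g; Tris base 4.776 g; L-tryptophan 0.142 g

Target volume = 398 mL = 0.398 L.
gellan gum: 1.4% w/v = 14 g/L → 14 × 0.398 L = 5.572 g
potassium sulfate: 0.236% w/v = 2.36 g/L → 2.36 × 0.398 L = 0.939 g
xylose: 1.75 g per 100 mL × 398 mL ÷ 100 = 6.965 g
Tris base: 12 g/L × 0.398 L = 4.776 g
L-tryptophan: 0.357 g/L × 0.398 L = 0.142 g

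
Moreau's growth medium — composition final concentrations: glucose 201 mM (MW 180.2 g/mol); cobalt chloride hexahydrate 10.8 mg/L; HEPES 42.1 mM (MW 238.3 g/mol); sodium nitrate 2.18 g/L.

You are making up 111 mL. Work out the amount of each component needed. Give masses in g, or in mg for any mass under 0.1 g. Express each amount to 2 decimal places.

Target volume = 111 mL = 0.111 L.
glucose: 201 mmol/L × 180.2 g/mol × 0.111 L ÷ 1000 = 4.02 g
cobalt chloride hexahydrate: 10.8 mg/L × 0.111 L = 1.20 mg
HEPES: 42.1 mmol/L × 238.3 g/mol × 0.111 L ÷ 1000 = 1.11 g
sodium nitrate: 2.18 g/L × 0.111 L = 0.24 g

glucose 4.02 g; cobalt chloride hexahydrate 1.20 mg; HEPES 1.11 g; sodium nitrate 0.24 g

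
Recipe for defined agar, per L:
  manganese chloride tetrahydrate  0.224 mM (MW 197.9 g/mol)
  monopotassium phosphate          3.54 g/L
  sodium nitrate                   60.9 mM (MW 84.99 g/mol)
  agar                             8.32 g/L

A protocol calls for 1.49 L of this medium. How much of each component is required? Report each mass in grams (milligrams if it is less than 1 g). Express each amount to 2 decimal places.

manganese chloride tetrahydrate 66.05 mg; monopotassium phosphate 5.27 g; sodium nitrate 7.71 g; agar 12.40 g

Scale factor relative to 1 L: 1.49.
manganese chloride tetrahydrate: 0.224 mmol/L × 197.9 mg/mmol × 1.49 L = 66.05 mg
monopotassium phosphate: 3.54 g/L × 1.49 L = 5.27 g
sodium nitrate: 60.9 mmol/L × 84.99 g/mol × 1.49 L ÷ 1000 = 7.71 g
agar: 8.32 g/L × 1.49 L = 12.40 g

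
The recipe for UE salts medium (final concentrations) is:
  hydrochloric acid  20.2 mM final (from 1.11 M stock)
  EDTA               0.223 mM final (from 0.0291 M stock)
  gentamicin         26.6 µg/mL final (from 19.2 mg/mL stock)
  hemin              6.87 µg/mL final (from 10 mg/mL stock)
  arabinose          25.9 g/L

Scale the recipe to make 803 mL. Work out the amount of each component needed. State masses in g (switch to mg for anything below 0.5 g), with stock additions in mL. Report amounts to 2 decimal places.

hydrochloric acid 14.61 mL; EDTA 6.15 mL; gentamicin 1.11 mL; hemin 0.55 mL; arabinose 20.80 g

Target volume = 803 mL = 0.803 L.
hydrochloric acid: C1V1 = C2V2 → 20.2 mM × 803 mL ÷ 1110 mM = 14.61 mL
EDTA: C1V1 = C2V2 → 0.223 mM × 803 mL ÷ 29.1 mM = 6.15 mL
gentamicin: V = C2·V2/C1 = 26.6 µg/mL × 803 mL ÷ 19200 µg/mL = 1.11 mL
hemin: C1V1 = C2V2 → 6.87 µg/mL × 803 mL ÷ 10000 µg/mL = 0.55 mL
arabinose: 25.9 g/L × 0.803 L = 20.80 g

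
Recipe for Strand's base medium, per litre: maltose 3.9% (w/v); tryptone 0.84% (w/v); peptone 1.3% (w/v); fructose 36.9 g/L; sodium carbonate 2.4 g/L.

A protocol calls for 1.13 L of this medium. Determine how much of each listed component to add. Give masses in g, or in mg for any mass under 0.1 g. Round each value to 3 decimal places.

Scale factor relative to 1 L: 1.13.
maltose: 3.9 g per 100 mL × 1130 mL ÷ 100 = 44.070 g
tryptone: 0.84% w/v = 8.4 g/L → 8.4 × 1.13 L = 9.492 g
peptone: 1.3% w/v = 13 g/L → 13 × 1.13 L = 14.690 g
fructose: 36.9 g/L × 1.13 L = 41.697 g
sodium carbonate: 2.4 g/L × 1.13 L = 2.712 g

maltose 44.070 g; tryptone 9.492 g; peptone 14.690 g; fructose 41.697 g; sodium carbonate 2.712 g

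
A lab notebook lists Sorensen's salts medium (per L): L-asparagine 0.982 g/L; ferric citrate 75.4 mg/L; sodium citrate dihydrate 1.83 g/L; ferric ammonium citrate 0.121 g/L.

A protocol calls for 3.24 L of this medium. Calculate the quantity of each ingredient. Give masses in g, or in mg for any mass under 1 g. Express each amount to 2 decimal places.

Working volume: 3.24 L.
L-asparagine: 0.982 g/L × 3.24 L = 3.18 g
ferric citrate: 75.4 mg/L × 3.24 L = 244.30 mg
sodium citrate dihydrate: 1.83 g/L × 3.24 L = 5.93 g
ferric ammonium citrate: 0.121 g/L × 3.24 L = 0.39204 g = 392.04 mg

L-asparagine 3.18 g; ferric citrate 244.30 mg; sodium citrate dihydrate 5.93 g; ferric ammonium citrate 392.04 mg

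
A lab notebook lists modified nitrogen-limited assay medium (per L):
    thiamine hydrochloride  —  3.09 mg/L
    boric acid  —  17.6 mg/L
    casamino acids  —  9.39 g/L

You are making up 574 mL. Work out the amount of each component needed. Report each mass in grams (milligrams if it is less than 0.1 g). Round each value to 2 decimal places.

Target volume = 574 mL = 0.574 L.
thiamine hydrochloride: 3.09 mg/L × 0.574 L = 1.77 mg
boric acid: 17.6 mg/L × 0.574 L = 10.10 mg
casamino acids: 9.39 g/L × 0.574 L = 5.39 g

thiamine hydrochloride 1.77 mg; boric acid 10.10 mg; casamino acids 5.39 g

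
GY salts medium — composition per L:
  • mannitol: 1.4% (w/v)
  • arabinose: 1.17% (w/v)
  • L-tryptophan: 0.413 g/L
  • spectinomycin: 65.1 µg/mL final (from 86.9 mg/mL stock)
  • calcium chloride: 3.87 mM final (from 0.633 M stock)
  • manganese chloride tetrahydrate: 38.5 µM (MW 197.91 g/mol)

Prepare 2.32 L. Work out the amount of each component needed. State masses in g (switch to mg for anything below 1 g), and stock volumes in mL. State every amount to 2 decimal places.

Working volume: 2.32 L.
mannitol: 1.4 g per 100 mL × 2320 mL ÷ 100 = 32.48 g
arabinose: 1.17 g per 100 mL × 2320 mL ÷ 100 = 27.14 g
L-tryptophan: 0.413 g/L × 2.32 L = 0.95816 g = 958.16 mg
spectinomycin: C1V1 = C2V2 → 65.1 µg/mL × 2320 mL ÷ 86900 µg/mL = 1.74 mL
calcium chloride: V = C2·V2/C1 = 3.87 mM × 2320 mL ÷ 633 mM = 14.18 mL
manganese chloride tetrahydrate: 38.5 µmol/L × 197.91 g/mol × 2.32 L ÷ 1000 = 17.68 mg

mannitol 32.48 g; arabinose 27.14 g; L-tryptophan 958.16 mg; spectinomycin 1.74 mL; calcium chloride 14.18 mL; manganese chloride tetrahydrate 17.68 mg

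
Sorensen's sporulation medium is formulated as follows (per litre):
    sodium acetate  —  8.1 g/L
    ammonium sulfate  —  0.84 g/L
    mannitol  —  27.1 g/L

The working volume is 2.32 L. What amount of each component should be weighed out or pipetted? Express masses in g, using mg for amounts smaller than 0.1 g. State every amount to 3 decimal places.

Scale factor relative to 1 L: 2.32.
sodium acetate: 8.1 g/L × 2.32 L = 18.792 g
ammonium sulfate: 0.84 g/L × 2.32 L = 1.949 g
mannitol: 27.1 g/L × 2.32 L = 62.872 g

sodium acetate 18.792 g; ammonium sulfate 1.949 g; mannitol 62.872 g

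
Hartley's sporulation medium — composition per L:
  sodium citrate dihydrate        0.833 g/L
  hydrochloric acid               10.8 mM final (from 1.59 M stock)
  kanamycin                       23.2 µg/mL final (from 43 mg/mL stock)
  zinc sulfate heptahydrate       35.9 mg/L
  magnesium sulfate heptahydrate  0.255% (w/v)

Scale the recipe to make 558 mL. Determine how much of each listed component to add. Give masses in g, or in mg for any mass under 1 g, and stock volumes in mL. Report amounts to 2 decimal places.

Working volume: 558 mL = 0.558 L.
sodium citrate dihydrate: 0.833 g/L × 0.558 L = 0.464814 g = 464.81 mg
hydrochloric acid: V = C2·V2/C1 = 10.8 mM × 558 mL ÷ 1590 mM = 3.79 mL
kanamycin: C1V1 = C2V2 → 23.2 µg/mL × 558 mL ÷ 43000 µg/mL = 0.30 mL
zinc sulfate heptahydrate: 35.9 mg/L × 0.558 L = 20.03 mg
magnesium sulfate heptahydrate: 0.255% w/v = 2.55 g/L → 2.55 × 0.558 L = 1.42 g

sodium citrate dihydrate 464.81 mg; hydrochloric acid 3.79 mL; kanamycin 0.30 mL; zinc sulfate heptahydrate 20.03 mg; magnesium sulfate heptahydrate 1.42 g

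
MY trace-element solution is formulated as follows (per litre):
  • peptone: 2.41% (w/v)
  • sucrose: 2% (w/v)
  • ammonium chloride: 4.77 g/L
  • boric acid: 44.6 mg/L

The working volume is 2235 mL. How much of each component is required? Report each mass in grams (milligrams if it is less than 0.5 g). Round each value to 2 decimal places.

peptone 53.86 g; sucrose 44.70 g; ammonium chloride 10.66 g; boric acid 99.68 mg

Scale factor relative to 1 L: 2.235.
peptone: 2.41% w/v = 24.1 g/L → 24.1 × 2.235 L = 53.86 g
sucrose: 2 g per 100 mL × 2235 mL ÷ 100 = 44.70 g
ammonium chloride: 4.77 g/L × 2.235 L = 10.66 g
boric acid: 44.6 mg/L × 2.235 L = 99.68 mg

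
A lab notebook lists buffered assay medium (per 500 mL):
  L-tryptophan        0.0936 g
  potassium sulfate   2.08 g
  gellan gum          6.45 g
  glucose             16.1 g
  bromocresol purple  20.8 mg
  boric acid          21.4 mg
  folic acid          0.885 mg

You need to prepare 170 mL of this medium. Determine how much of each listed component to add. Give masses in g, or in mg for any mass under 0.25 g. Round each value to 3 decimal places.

Scale factor = 170 mL / 500 mL = 0.34.
L-tryptophan: 0.0936 g × (170 mL / 500 mL) = 0.031824 g = 31.824 mg
potassium sulfate: 2.08 g × (170 mL / 500 mL) = 0.707 g
gellan gum: 6.45 g × (170 mL / 500 mL) = 2.193 g
glucose: 16.1 g × (170 mL / 500 mL) = 5.474 g
bromocresol purple: 20.8 mg × (170 mL / 500 mL) = 7.072 mg
boric acid: 21.4 mg × (170 mL / 500 mL) = 7.276 mg
folic acid: 0.885 mg × (170 mL / 500 mL) = 0.301 mg

L-tryptophan 31.824 mg; potassium sulfate 0.707 g; gellan gum 2.193 g; glucose 5.474 g; bromocresol purple 7.072 mg; boric acid 7.276 mg; folic acid 0.301 mg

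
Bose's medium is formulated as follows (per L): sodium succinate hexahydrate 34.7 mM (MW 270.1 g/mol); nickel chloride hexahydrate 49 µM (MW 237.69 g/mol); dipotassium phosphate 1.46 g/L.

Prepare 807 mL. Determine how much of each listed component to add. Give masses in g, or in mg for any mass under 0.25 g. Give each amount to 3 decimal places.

Target volume = 807 mL = 0.807 L.
sodium succinate hexahydrate: 34.7 mmol/L × 270.1 g/mol × 0.807 L ÷ 1000 = 7.564 g
nickel chloride hexahydrate: 49 µmol/L × 237.69 g/mol × 0.807 L ÷ 1000 = 9.399 mg
dipotassium phosphate: 1.46 g/L × 0.807 L = 1.178 g

sodium succinate hexahydrate 7.564 g; nickel chloride hexahydrate 9.399 mg; dipotassium phosphate 1.178 g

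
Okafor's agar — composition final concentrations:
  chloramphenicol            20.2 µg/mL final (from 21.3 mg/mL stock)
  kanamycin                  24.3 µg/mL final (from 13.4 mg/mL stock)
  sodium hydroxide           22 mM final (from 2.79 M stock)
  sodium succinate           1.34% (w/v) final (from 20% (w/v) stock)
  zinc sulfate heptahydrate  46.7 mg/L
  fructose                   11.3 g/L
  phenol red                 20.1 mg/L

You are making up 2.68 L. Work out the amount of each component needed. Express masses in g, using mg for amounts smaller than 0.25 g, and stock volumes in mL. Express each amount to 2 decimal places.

Scale factor relative to 1 L: 2.68.
chloramphenicol: dilute stock: 20.2 µg/mL × 2680 mL ÷ 21300 µg/mL = 2.54 mL
kanamycin: dilute stock: 24.3 µg/mL × 2680 mL ÷ 13400 µg/mL = 4.86 mL
sodium hydroxide: dilute stock: 22 mM × 2680 mL ÷ 2790 mM = 21.13 mL
sodium succinate: V = C2·V2/C1 = 1.34% ÷ 20% × 2680 mL = 179.56 mL
zinc sulfate heptahydrate: 46.7 mg/L × 2.68 L = 125.16 mg
fructose: 11.3 g/L × 2.68 L = 30.28 g
phenol red: 20.1 mg/L × 2.68 L = 53.87 mg

chloramphenicol 2.54 mL; kanamycin 4.86 mL; sodium hydroxide 21.13 mL; sodium succinate 179.56 mL; zinc sulfate heptahydrate 125.16 mg; fructose 30.28 g; phenol red 53.87 mg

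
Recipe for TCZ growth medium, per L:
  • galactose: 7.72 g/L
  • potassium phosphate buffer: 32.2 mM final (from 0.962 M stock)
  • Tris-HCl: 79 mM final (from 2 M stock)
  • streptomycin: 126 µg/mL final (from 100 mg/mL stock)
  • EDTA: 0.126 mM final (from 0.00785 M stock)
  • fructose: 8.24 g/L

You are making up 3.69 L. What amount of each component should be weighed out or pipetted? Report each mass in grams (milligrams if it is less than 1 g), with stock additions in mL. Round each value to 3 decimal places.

Scale factor relative to 1 L: 3.69.
galactose: 7.72 g/L × 3.69 L = 28.487 g
potassium phosphate buffer: dilute stock: 32.2 mM × 3690 mL ÷ 962 mM = 123.511 mL
Tris-HCl: C1V1 = C2V2 → 79 mM × 3690 mL ÷ 2000 mM = 145.755 mL
streptomycin: dilute stock: 126 µg/mL × 3690 mL ÷ 100000 µg/mL = 4.649 mL
EDTA: V = C2·V2/C1 = 0.126 mM × 3690 mL ÷ 7.85 mM = 59.228 mL
fructose: 8.24 g/L × 3.69 L = 30.406 g

galactose 28.487 g; potassium phosphate buffer 123.511 mL; Tris-HCl 145.755 mL; streptomycin 4.649 mL; EDTA 59.228 mL; fructose 30.406 g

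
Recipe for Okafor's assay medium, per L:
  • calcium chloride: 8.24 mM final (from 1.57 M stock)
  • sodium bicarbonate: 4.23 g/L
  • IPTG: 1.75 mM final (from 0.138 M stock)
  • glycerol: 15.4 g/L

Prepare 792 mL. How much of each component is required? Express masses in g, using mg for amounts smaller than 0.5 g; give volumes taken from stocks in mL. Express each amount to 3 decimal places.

Target volume = 792 mL = 0.792 L.
calcium chloride: dilute stock: 8.24 mM × 792 mL ÷ 1570 mM = 4.157 mL
sodium bicarbonate: 4.23 g/L × 0.792 L = 3.350 g
IPTG: C1V1 = C2V2 → 1.75 mM × 792 mL ÷ 138 mM = 10.043 mL
glycerol: 15.4 g/L × 0.792 L = 12.197 g

calcium chloride 4.157 mL; sodium bicarbonate 3.350 g; IPTG 10.043 mL; glycerol 12.197 g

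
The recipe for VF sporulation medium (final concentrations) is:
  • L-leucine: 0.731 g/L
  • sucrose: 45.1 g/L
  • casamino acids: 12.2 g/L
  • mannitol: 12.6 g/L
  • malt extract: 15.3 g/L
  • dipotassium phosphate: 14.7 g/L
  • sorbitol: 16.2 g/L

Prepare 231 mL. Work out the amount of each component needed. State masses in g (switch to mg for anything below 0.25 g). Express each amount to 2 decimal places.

Scale factor relative to 1 L: 0.231.
L-leucine: 0.731 g/L × 0.231 L = 0.168861 g = 168.86 mg
sucrose: 45.1 g/L × 0.231 L = 10.42 g
casamino acids: 12.2 g/L × 0.231 L = 2.82 g
mannitol: 12.6 g/L × 0.231 L = 2.91 g
malt extract: 15.3 g/L × 0.231 L = 3.53 g
dipotassium phosphate: 14.7 g/L × 0.231 L = 3.40 g
sorbitol: 16.2 g/L × 0.231 L = 3.74 g

L-leucine 168.86 mg; sucrose 10.42 g; casamino acids 2.82 g; mannitol 2.91 g; malt extract 3.53 g; dipotassium phosphate 3.40 g; sorbitol 3.74 g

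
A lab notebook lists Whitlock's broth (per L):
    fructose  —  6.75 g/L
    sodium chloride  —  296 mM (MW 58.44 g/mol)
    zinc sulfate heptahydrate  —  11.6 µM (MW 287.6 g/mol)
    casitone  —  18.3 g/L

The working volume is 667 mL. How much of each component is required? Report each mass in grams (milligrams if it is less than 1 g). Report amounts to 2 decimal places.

Target volume = 667 mL = 0.667 L.
fructose: 6.75 g/L × 0.667 L = 4.50 g
sodium chloride: 296 mmol/L × 58.44 g/mol × 0.667 L ÷ 1000 = 11.54 g
zinc sulfate heptahydrate: 11.6 µmol/L × 287.6 g/mol × 0.667 L ÷ 1000 = 2.23 mg
casitone: 18.3 g/L × 0.667 L = 12.21 g

fructose 4.50 g; sodium chloride 11.54 g; zinc sulfate heptahydrate 2.23 mg; casitone 12.21 g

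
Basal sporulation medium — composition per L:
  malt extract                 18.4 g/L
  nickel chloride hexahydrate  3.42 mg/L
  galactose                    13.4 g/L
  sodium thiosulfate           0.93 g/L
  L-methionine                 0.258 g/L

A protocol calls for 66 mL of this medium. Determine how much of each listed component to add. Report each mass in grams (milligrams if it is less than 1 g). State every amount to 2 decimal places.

Target volume = 66 mL = 0.066 L.
malt extract: 18.4 g/L × 0.066 L = 1.21 g
nickel chloride hexahydrate: 3.42 mg/L × 0.066 L = 0.23 mg
galactose: 13.4 g/L × 0.066 L = 0.8844 g = 884.40 mg
sodium thiosulfate: 0.93 g/L × 0.066 L = 0.06138 g = 61.38 mg
L-methionine: 0.258 g/L × 0.066 L = 0.017028 g = 17.03 mg

malt extract 1.21 g; nickel chloride hexahydrate 0.23 mg; galactose 884.40 mg; sodium thiosulfate 61.38 mg; L-methionine 17.03 mg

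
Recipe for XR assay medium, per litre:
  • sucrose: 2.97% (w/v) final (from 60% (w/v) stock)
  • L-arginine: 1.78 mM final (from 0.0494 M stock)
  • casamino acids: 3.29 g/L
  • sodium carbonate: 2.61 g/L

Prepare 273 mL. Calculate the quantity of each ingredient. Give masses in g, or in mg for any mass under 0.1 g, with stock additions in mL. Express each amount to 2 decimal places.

Working volume: 273 mL = 0.273 L.
sucrose: dilute stock: 2.97% ÷ 60% × 273 mL = 13.51 mL
L-arginine: dilute stock: 1.78 mM × 273 mL ÷ 49.4 mM = 9.84 mL
casamino acids: 3.29 g/L × 0.273 L = 0.90 g
sodium carbonate: 2.61 g/L × 0.273 L = 0.71 g

sucrose 13.51 mL; L-arginine 9.84 mL; casamino acids 0.90 g; sodium carbonate 0.71 g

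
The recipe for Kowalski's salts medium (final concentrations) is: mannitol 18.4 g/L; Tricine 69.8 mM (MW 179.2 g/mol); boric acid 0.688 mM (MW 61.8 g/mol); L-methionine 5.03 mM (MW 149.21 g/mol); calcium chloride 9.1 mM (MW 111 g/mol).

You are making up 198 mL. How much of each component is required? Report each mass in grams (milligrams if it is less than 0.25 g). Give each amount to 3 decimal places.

mannitol 3.643 g; Tricine 2.477 g; boric acid 8.419 mg; L-methionine 148.604 mg; calcium chloride 200.000 mg

Scale factor relative to 1 L: 0.198.
mannitol: 18.4 g/L × 0.198 L = 3.643 g
Tricine: 69.8 mmol/L × 179.2 g/mol × 0.198 L ÷ 1000 = 2.477 g
boric acid: 0.688 mmol/L × 61.8 mg/mmol × 0.198 L = 8.419 mg
L-methionine: 5.03 mmol/L × 149.21 mg/mmol × 0.198 L = 148.604 mg
calcium chloride: 9.1 mmol/L × 111 mg/mmol × 0.198 L = 200.000 mg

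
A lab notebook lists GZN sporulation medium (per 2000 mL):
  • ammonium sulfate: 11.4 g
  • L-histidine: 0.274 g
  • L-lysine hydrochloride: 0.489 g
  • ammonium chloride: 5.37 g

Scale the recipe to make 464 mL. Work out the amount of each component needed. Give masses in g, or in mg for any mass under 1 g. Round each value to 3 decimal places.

ammonium sulfate 2.645 g; L-histidine 63.568 mg; L-lysine hydrochloride 113.448 mg; ammonium chloride 1.246 g

Ratio of target to recipe volume: 464 / 2000 = 0.232.
ammonium sulfate: 11.4 g × (464 mL / 2000 mL) = 2.645 g
L-histidine: 0.274 g × (464 mL / 2000 mL) = 0.063568 g = 63.568 mg
L-lysine hydrochloride: 0.489 g × (464 mL / 2000 mL) = 0.113448 g = 113.448 mg
ammonium chloride: 5.37 g × (464 mL / 2000 mL) = 1.246 g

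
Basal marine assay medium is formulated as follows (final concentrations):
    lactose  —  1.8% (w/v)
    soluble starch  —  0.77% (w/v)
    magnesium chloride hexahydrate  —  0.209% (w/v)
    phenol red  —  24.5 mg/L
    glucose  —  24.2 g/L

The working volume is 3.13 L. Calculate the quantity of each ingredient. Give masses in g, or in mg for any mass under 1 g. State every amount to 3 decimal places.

Working volume: 3.13 L.
lactose: 1.8 g per 100 mL × 3130 mL ÷ 100 = 56.340 g
soluble starch: 0.77% w/v = 7.7 g/L → 7.7 × 3.13 L = 24.101 g
magnesium chloride hexahydrate: 0.209 g per 100 mL × 3130 mL ÷ 100 = 6.542 g
phenol red: 24.5 mg/L × 3.13 L = 76.685 mg
glucose: 24.2 g/L × 3.13 L = 75.746 g

lactose 56.340 g; soluble starch 24.101 g; magnesium chloride hexahydrate 6.542 g; phenol red 76.685 mg; glucose 75.746 g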